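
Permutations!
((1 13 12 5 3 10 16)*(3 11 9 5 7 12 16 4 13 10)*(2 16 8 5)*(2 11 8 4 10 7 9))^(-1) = ((1 7 12 9 11 2 16)(4 13)(5 8))^(-1) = (1 16 2 11 9 12 7)(4 13)(5 8)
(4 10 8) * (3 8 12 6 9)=(3 8 4 10 12 6 9)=[0, 1, 2, 8, 10, 5, 9, 7, 4, 3, 12, 11, 6]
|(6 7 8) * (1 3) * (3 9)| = |(1 9 3)(6 7 8)| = 3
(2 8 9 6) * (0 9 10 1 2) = (0 9 6)(1 2 8 10) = [9, 2, 8, 3, 4, 5, 0, 7, 10, 6, 1]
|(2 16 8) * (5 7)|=|(2 16 8)(5 7)|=6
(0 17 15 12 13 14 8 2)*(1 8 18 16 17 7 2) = (0 7 2)(1 8)(12 13 14 18 16 17 15) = [7, 8, 0, 3, 4, 5, 6, 2, 1, 9, 10, 11, 13, 14, 18, 12, 17, 15, 16]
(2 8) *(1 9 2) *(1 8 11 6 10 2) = [0, 9, 11, 3, 4, 5, 10, 7, 8, 1, 2, 6] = (1 9)(2 11 6 10)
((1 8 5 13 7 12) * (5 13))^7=(1 13 12 8 7)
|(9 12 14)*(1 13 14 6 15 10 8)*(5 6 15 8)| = 10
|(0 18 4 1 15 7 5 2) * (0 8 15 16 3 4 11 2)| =|(0 18 11 2 8 15 7 5)(1 16 3 4)| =8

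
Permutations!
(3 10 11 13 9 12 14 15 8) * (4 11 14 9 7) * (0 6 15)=(0 6 15 8 3 10 14)(4 11 13 7)(9 12)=[6, 1, 2, 10, 11, 5, 15, 4, 3, 12, 14, 13, 9, 7, 0, 8]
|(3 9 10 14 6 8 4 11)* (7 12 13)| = |(3 9 10 14 6 8 4 11)(7 12 13)| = 24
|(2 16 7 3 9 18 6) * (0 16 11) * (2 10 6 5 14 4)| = 22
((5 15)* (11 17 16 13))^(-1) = ((5 15)(11 17 16 13))^(-1) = (5 15)(11 13 16 17)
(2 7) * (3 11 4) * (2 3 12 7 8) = (2 8)(3 11 4 12 7) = [0, 1, 8, 11, 12, 5, 6, 3, 2, 9, 10, 4, 7]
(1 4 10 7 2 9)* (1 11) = (1 4 10 7 2 9 11) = [0, 4, 9, 3, 10, 5, 6, 2, 8, 11, 7, 1]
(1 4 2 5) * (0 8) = (0 8)(1 4 2 5) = [8, 4, 5, 3, 2, 1, 6, 7, 0]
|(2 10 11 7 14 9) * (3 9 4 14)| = |(2 10 11 7 3 9)(4 14)| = 6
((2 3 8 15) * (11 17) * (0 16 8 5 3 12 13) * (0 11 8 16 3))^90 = ((0 3 5)(2 12 13 11 17 8 15))^90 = (2 15 8 17 11 13 12)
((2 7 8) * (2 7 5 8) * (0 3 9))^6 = (9)(2 8)(5 7)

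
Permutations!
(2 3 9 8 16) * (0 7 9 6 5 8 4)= (0 7 9 4)(2 3 6 5 8 16)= [7, 1, 3, 6, 0, 8, 5, 9, 16, 4, 10, 11, 12, 13, 14, 15, 2]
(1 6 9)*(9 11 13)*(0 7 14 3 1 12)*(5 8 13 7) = (0 5 8 13 9 12)(1 6 11 7 14 3) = [5, 6, 2, 1, 4, 8, 11, 14, 13, 12, 10, 7, 0, 9, 3]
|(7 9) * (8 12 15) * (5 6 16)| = 6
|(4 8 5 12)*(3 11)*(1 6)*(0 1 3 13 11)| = 4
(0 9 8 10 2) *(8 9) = (0 8 10 2) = [8, 1, 0, 3, 4, 5, 6, 7, 10, 9, 2]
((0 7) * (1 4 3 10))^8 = (10)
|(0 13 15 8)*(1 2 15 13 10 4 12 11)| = 9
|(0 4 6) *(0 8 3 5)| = 6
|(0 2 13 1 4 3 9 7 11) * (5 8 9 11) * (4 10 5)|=|(0 2 13 1 10 5 8 9 7 4 3 11)|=12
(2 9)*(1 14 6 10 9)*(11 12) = (1 14 6 10 9 2)(11 12) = [0, 14, 1, 3, 4, 5, 10, 7, 8, 2, 9, 12, 11, 13, 6]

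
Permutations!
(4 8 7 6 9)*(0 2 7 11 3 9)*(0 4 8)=(0 2 7 6 4)(3 9 8 11)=[2, 1, 7, 9, 0, 5, 4, 6, 11, 8, 10, 3]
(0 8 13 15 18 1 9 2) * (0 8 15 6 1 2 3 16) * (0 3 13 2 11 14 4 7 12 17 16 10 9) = (0 15 18 11 14 4 7 12 17 16 3 10 9 13 6 1)(2 8) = [15, 0, 8, 10, 7, 5, 1, 12, 2, 13, 9, 14, 17, 6, 4, 18, 3, 16, 11]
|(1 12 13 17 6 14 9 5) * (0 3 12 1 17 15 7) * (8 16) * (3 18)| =|(0 18 3 12 13 15 7)(5 17 6 14 9)(8 16)| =70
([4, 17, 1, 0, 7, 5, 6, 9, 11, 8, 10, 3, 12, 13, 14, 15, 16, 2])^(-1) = [3, 2, 17, 11, 0, 5, 6, 4, 9, 7, 10, 8, 12, 13, 14, 15, 16, 1]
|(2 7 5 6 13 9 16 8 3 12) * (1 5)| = |(1 5 6 13 9 16 8 3 12 2 7)| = 11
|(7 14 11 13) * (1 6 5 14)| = |(1 6 5 14 11 13 7)| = 7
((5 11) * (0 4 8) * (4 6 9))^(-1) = ((0 6 9 4 8)(5 11))^(-1) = (0 8 4 9 6)(5 11)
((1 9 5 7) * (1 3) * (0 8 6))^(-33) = ((0 8 6)(1 9 5 7 3))^(-33) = (1 5 3 9 7)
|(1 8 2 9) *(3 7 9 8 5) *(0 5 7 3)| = |(0 5)(1 7 9)(2 8)| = 6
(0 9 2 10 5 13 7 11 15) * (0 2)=(0 9)(2 10 5 13 7 11 15)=[9, 1, 10, 3, 4, 13, 6, 11, 8, 0, 5, 15, 12, 7, 14, 2]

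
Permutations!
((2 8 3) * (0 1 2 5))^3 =(0 8)(1 3)(2 5)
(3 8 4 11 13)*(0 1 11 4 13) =(0 1 11)(3 8 13) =[1, 11, 2, 8, 4, 5, 6, 7, 13, 9, 10, 0, 12, 3]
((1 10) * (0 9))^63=((0 9)(1 10))^63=(0 9)(1 10)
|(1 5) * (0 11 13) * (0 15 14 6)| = |(0 11 13 15 14 6)(1 5)| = 6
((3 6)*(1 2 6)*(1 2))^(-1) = (2 3 6)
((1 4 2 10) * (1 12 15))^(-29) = ((1 4 2 10 12 15))^(-29) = (1 4 2 10 12 15)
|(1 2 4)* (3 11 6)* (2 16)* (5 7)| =|(1 16 2 4)(3 11 6)(5 7)| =12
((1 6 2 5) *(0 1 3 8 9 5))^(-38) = (0 6)(1 2)(3 9)(5 8)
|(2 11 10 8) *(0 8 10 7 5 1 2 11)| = |(0 8 11 7 5 1 2)| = 7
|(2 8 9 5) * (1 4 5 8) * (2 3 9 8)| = |(1 4 5 3 9 2)| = 6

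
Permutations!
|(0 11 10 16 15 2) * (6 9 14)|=6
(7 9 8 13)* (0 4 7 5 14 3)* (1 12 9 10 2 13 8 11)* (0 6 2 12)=[4, 0, 13, 6, 7, 14, 2, 10, 8, 11, 12, 1, 9, 5, 3]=(0 4 7 10 12 9 11 1)(2 13 5 14 3 6)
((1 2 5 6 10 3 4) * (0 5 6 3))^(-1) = ((0 5 3 4 1 2 6 10))^(-1) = (0 10 6 2 1 4 3 5)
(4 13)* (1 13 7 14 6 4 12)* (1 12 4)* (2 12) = (1 13 4 7 14 6)(2 12) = [0, 13, 12, 3, 7, 5, 1, 14, 8, 9, 10, 11, 2, 4, 6]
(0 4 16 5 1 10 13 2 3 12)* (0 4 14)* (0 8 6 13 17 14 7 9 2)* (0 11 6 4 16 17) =(0 7 9 2 3 12 16 5 1 10)(4 17 14 8)(6 13 11) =[7, 10, 3, 12, 17, 1, 13, 9, 4, 2, 0, 6, 16, 11, 8, 15, 5, 14]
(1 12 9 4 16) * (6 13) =(1 12 9 4 16)(6 13) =[0, 12, 2, 3, 16, 5, 13, 7, 8, 4, 10, 11, 9, 6, 14, 15, 1]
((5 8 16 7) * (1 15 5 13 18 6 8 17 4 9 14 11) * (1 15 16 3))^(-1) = ((1 16 7 13 18 6 8 3)(4 9 14 11 15 5 17))^(-1) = (1 3 8 6 18 13 7 16)(4 17 5 15 11 14 9)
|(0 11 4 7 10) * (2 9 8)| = |(0 11 4 7 10)(2 9 8)| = 15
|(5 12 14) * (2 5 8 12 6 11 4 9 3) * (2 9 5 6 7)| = |(2 6 11 4 5 7)(3 9)(8 12 14)| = 6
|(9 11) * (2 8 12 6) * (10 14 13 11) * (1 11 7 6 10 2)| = 11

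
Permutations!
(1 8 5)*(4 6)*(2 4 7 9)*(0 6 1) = [6, 8, 4, 3, 1, 0, 7, 9, 5, 2] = (0 6 7 9 2 4 1 8 5)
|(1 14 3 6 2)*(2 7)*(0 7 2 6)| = 7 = |(0 7 6 2 1 14 3)|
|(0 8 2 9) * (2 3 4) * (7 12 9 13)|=|(0 8 3 4 2 13 7 12 9)|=9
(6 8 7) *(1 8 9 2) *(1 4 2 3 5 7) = (1 8)(2 4)(3 5 7 6 9) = [0, 8, 4, 5, 2, 7, 9, 6, 1, 3]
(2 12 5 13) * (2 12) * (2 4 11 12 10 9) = (2 4 11 12 5 13 10 9) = [0, 1, 4, 3, 11, 13, 6, 7, 8, 2, 9, 12, 5, 10]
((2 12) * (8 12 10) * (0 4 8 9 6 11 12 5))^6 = (12)(0 8)(4 5)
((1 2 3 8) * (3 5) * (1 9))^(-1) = ((1 2 5 3 8 9))^(-1) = (1 9 8 3 5 2)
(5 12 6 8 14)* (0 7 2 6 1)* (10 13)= [7, 0, 6, 3, 4, 12, 8, 2, 14, 9, 13, 11, 1, 10, 5]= (0 7 2 6 8 14 5 12 1)(10 13)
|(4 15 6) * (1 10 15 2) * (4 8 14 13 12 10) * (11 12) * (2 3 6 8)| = 35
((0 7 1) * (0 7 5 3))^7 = (0 5 3)(1 7)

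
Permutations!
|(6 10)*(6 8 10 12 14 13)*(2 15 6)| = 6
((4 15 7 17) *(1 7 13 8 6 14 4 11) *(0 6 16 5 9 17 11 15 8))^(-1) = ((0 6 14 4 8 16 5 9 17 15 13)(1 7 11))^(-1) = (0 13 15 17 9 5 16 8 4 14 6)(1 11 7)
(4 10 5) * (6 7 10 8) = (4 8 6 7 10 5) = [0, 1, 2, 3, 8, 4, 7, 10, 6, 9, 5]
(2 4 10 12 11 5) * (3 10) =(2 4 3 10 12 11 5) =[0, 1, 4, 10, 3, 2, 6, 7, 8, 9, 12, 5, 11]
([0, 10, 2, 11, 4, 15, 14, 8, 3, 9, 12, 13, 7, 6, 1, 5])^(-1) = [0, 14, 2, 8, 4, 15, 13, 12, 7, 9, 1, 3, 10, 11, 6, 5]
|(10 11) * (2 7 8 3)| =4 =|(2 7 8 3)(10 11)|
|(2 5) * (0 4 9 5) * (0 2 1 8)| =6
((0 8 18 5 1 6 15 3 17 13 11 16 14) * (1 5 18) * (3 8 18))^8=(18)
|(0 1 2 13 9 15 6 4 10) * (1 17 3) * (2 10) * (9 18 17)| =12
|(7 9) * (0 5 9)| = |(0 5 9 7)| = 4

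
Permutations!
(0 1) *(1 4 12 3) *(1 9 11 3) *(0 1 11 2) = (0 4 12 11 3 9 2) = [4, 1, 0, 9, 12, 5, 6, 7, 8, 2, 10, 3, 11]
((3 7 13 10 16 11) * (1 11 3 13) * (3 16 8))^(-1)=(16)(1 7 3 8 10 13 11)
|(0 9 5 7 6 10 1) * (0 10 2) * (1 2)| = |(0 9 5 7 6 1 10 2)| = 8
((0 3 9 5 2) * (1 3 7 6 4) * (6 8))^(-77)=(0 6 3 2 8 1 5 7 4 9)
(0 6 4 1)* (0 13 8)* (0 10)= (0 6 4 1 13 8 10)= [6, 13, 2, 3, 1, 5, 4, 7, 10, 9, 0, 11, 12, 8]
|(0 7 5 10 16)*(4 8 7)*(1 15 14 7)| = 10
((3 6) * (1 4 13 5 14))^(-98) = (1 13 14 4 5)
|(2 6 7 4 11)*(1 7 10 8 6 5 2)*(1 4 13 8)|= 6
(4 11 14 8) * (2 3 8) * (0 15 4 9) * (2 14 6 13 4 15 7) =[7, 1, 3, 8, 11, 5, 13, 2, 9, 0, 10, 6, 12, 4, 14, 15] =(15)(0 7 2 3 8 9)(4 11 6 13)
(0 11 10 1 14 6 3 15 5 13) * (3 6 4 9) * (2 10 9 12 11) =(0 2 10 1 14 4 12 11 9 3 15 5 13) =[2, 14, 10, 15, 12, 13, 6, 7, 8, 3, 1, 9, 11, 0, 4, 5]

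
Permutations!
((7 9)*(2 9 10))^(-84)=((2 9 7 10))^(-84)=(10)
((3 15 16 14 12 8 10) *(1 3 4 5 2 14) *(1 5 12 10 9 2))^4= (1 5 16 15 3)(2 12 14 8 10 9 4)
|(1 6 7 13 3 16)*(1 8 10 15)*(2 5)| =18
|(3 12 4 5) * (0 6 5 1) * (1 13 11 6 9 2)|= 28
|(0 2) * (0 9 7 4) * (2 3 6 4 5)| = |(0 3 6 4)(2 9 7 5)| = 4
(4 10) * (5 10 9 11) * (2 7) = (2 7)(4 9 11 5 10) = [0, 1, 7, 3, 9, 10, 6, 2, 8, 11, 4, 5]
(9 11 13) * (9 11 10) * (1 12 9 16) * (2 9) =(1 12 2 9 10 16)(11 13) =[0, 12, 9, 3, 4, 5, 6, 7, 8, 10, 16, 13, 2, 11, 14, 15, 1]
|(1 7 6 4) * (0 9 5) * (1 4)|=3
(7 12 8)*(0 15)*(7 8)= (0 15)(7 12)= [15, 1, 2, 3, 4, 5, 6, 12, 8, 9, 10, 11, 7, 13, 14, 0]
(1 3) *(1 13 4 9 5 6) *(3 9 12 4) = [0, 9, 2, 13, 12, 6, 1, 7, 8, 5, 10, 11, 4, 3] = (1 9 5 6)(3 13)(4 12)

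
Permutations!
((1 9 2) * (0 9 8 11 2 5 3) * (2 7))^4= (1 2 7 11 8)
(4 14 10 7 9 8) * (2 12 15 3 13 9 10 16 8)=(2 12 15 3 13 9)(4 14 16 8)(7 10)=[0, 1, 12, 13, 14, 5, 6, 10, 4, 2, 7, 11, 15, 9, 16, 3, 8]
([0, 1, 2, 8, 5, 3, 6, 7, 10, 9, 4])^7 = (3 10 5 8 4)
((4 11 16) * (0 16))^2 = (0 4)(11 16)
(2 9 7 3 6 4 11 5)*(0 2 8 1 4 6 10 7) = [2, 4, 9, 10, 11, 8, 6, 3, 1, 0, 7, 5] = (0 2 9)(1 4 11 5 8)(3 10 7)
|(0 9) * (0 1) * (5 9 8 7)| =|(0 8 7 5 9 1)| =6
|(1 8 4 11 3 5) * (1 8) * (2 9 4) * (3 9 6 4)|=|(2 6 4 11 9 3 5 8)|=8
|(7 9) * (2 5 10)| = |(2 5 10)(7 9)| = 6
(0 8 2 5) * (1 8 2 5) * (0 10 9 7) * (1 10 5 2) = (0 1 8 2 10 9 7) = [1, 8, 10, 3, 4, 5, 6, 0, 2, 7, 9]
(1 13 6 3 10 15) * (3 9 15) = (1 13 6 9 15)(3 10) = [0, 13, 2, 10, 4, 5, 9, 7, 8, 15, 3, 11, 12, 6, 14, 1]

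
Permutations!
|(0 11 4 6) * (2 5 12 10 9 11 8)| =10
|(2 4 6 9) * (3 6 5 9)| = 4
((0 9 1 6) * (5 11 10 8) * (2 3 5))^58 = ((0 9 1 6)(2 3 5 11 10 8))^58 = (0 1)(2 10 5)(3 8 11)(6 9)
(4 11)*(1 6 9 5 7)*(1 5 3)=(1 6 9 3)(4 11)(5 7)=[0, 6, 2, 1, 11, 7, 9, 5, 8, 3, 10, 4]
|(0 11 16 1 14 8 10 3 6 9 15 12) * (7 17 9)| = |(0 11 16 1 14 8 10 3 6 7 17 9 15 12)| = 14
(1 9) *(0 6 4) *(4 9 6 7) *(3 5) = (0 7 4)(1 6 9)(3 5) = [7, 6, 2, 5, 0, 3, 9, 4, 8, 1]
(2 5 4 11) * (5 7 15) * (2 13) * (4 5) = (2 7 15 4 11 13) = [0, 1, 7, 3, 11, 5, 6, 15, 8, 9, 10, 13, 12, 2, 14, 4]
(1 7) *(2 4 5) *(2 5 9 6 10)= (1 7)(2 4 9 6 10)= [0, 7, 4, 3, 9, 5, 10, 1, 8, 6, 2]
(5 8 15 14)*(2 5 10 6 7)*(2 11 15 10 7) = (2 5 8 10 6)(7 11 15 14) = [0, 1, 5, 3, 4, 8, 2, 11, 10, 9, 6, 15, 12, 13, 7, 14]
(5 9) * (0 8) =(0 8)(5 9) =[8, 1, 2, 3, 4, 9, 6, 7, 0, 5]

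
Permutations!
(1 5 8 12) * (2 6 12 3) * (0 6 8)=(0 6 12 1 5)(2 8 3)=[6, 5, 8, 2, 4, 0, 12, 7, 3, 9, 10, 11, 1]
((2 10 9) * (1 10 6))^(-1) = ((1 10 9 2 6))^(-1) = (1 6 2 9 10)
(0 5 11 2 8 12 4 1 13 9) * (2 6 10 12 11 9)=(0 5 9)(1 13 2 8 11 6 10 12 4)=[5, 13, 8, 3, 1, 9, 10, 7, 11, 0, 12, 6, 4, 2]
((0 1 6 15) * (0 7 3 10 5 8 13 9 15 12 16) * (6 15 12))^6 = (0 5)(1 8)(3 12)(7 9)(10 16)(13 15)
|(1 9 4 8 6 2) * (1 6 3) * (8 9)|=|(1 8 3)(2 6)(4 9)|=6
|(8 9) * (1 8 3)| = 4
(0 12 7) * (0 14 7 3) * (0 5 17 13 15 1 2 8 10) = (0 12 3 5 17 13 15 1 2 8 10)(7 14) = [12, 2, 8, 5, 4, 17, 6, 14, 10, 9, 0, 11, 3, 15, 7, 1, 16, 13]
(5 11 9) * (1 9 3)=(1 9 5 11 3)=[0, 9, 2, 1, 4, 11, 6, 7, 8, 5, 10, 3]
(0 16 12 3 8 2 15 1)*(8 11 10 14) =(0 16 12 3 11 10 14 8 2 15 1) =[16, 0, 15, 11, 4, 5, 6, 7, 2, 9, 14, 10, 3, 13, 8, 1, 12]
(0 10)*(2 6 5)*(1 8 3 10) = (0 1 8 3 10)(2 6 5) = [1, 8, 6, 10, 4, 2, 5, 7, 3, 9, 0]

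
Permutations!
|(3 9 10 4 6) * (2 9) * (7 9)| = 7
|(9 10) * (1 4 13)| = 6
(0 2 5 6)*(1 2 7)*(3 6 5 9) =(0 7 1 2 9 3 6) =[7, 2, 9, 6, 4, 5, 0, 1, 8, 3]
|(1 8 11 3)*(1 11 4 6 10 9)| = 6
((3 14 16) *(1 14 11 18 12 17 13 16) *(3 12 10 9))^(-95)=((1 14)(3 11 18 10 9)(12 17 13 16))^(-95)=(18)(1 14)(12 17 13 16)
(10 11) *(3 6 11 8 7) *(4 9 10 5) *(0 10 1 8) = [10, 8, 2, 6, 9, 4, 11, 3, 7, 1, 0, 5] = (0 10)(1 8 7 3 6 11 5 4 9)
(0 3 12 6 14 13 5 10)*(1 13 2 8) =(0 3 12 6 14 2 8 1 13 5 10) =[3, 13, 8, 12, 4, 10, 14, 7, 1, 9, 0, 11, 6, 5, 2]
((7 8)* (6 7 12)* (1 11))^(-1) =(1 11)(6 12 8 7)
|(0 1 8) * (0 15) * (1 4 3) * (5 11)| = 6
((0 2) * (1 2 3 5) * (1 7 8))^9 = (0 5 8 2 3 7 1)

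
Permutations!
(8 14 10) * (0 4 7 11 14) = (0 4 7 11 14 10 8) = [4, 1, 2, 3, 7, 5, 6, 11, 0, 9, 8, 14, 12, 13, 10]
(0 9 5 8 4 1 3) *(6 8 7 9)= [6, 3, 2, 0, 1, 7, 8, 9, 4, 5]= (0 6 8 4 1 3)(5 7 9)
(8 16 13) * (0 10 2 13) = (0 10 2 13 8 16) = [10, 1, 13, 3, 4, 5, 6, 7, 16, 9, 2, 11, 12, 8, 14, 15, 0]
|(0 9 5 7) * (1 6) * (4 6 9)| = 7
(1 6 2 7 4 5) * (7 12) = (1 6 2 12 7 4 5) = [0, 6, 12, 3, 5, 1, 2, 4, 8, 9, 10, 11, 7]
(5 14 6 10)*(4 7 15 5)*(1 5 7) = (1 5 14 6 10 4)(7 15) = [0, 5, 2, 3, 1, 14, 10, 15, 8, 9, 4, 11, 12, 13, 6, 7]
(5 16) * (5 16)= [0, 1, 2, 3, 4, 5, 6, 7, 8, 9, 10, 11, 12, 13, 14, 15, 16]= (16)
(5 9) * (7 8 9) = (5 7 8 9) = [0, 1, 2, 3, 4, 7, 6, 8, 9, 5]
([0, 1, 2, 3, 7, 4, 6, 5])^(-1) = [0, 1, 2, 3, 5, 7, 6, 4]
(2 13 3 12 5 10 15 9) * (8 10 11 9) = (2 13 3 12 5 11 9)(8 10 15) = [0, 1, 13, 12, 4, 11, 6, 7, 10, 2, 15, 9, 5, 3, 14, 8]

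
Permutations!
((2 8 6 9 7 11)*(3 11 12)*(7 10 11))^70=(2 10 6)(3 7 12)(8 11 9)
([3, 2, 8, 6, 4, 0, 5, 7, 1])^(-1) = (0 5 6 3)(1 8 2)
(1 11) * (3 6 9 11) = (1 3 6 9 11) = [0, 3, 2, 6, 4, 5, 9, 7, 8, 11, 10, 1]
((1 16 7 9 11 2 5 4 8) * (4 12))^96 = ((1 16 7 9 11 2 5 12 4 8))^96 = (1 5 7 4 11)(2 16 12 9 8)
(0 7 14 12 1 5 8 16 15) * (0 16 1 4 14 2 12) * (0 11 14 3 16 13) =(0 7 2 12 4 3 16 15 13)(1 5 8)(11 14) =[7, 5, 12, 16, 3, 8, 6, 2, 1, 9, 10, 14, 4, 0, 11, 13, 15]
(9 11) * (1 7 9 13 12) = (1 7 9 11 13 12) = [0, 7, 2, 3, 4, 5, 6, 9, 8, 11, 10, 13, 1, 12]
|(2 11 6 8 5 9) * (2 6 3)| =|(2 11 3)(5 9 6 8)| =12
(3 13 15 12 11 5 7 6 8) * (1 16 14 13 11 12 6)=(1 16 14 13 15 6 8 3 11 5 7)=[0, 16, 2, 11, 4, 7, 8, 1, 3, 9, 10, 5, 12, 15, 13, 6, 14]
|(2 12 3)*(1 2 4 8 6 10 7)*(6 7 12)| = |(1 2 6 10 12 3 4 8 7)| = 9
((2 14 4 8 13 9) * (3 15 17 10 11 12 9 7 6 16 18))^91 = ((2 14 4 8 13 7 6 16 18 3 15 17 10 11 12 9))^91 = (2 17 6 14 10 16 4 11 18 8 12 3 13 9 15 7)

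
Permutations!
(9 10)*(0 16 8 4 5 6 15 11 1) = (0 16 8 4 5 6 15 11 1)(9 10) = [16, 0, 2, 3, 5, 6, 15, 7, 4, 10, 9, 1, 12, 13, 14, 11, 8]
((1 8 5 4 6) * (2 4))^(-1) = (1 6 4 2 5 8)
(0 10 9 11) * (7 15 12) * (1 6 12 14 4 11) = [10, 6, 2, 3, 11, 5, 12, 15, 8, 1, 9, 0, 7, 13, 4, 14] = (0 10 9 1 6 12 7 15 14 4 11)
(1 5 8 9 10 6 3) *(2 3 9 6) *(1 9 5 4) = (1 4)(2 3 9 10)(5 8 6) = [0, 4, 3, 9, 1, 8, 5, 7, 6, 10, 2]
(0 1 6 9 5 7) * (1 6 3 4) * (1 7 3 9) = (0 6 1 9 5 3 4 7) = [6, 9, 2, 4, 7, 3, 1, 0, 8, 5]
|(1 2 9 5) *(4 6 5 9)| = 5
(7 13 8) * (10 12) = (7 13 8)(10 12) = [0, 1, 2, 3, 4, 5, 6, 13, 7, 9, 12, 11, 10, 8]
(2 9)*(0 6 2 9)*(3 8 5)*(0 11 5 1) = (0 6 2 11 5 3 8 1) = [6, 0, 11, 8, 4, 3, 2, 7, 1, 9, 10, 5]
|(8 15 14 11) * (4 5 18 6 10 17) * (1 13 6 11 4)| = |(1 13 6 10 17)(4 5 18 11 8 15 14)| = 35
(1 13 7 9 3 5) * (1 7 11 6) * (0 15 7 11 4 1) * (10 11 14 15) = (0 10 11 6)(1 13 4)(3 5 14 15 7 9) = [10, 13, 2, 5, 1, 14, 0, 9, 8, 3, 11, 6, 12, 4, 15, 7]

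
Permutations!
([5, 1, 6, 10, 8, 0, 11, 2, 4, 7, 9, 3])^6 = [0, 1, 7, 11, 4, 5, 2, 9, 8, 10, 3, 6]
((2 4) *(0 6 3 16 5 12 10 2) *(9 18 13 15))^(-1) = ((0 6 3 16 5 12 10 2 4)(9 18 13 15))^(-1) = (0 4 2 10 12 5 16 3 6)(9 15 13 18)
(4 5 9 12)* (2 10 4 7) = [0, 1, 10, 3, 5, 9, 6, 2, 8, 12, 4, 11, 7] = (2 10 4 5 9 12 7)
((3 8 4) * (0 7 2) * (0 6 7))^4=(2 6 7)(3 8 4)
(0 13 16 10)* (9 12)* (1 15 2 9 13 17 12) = (0 17 12 13 16 10)(1 15 2 9) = [17, 15, 9, 3, 4, 5, 6, 7, 8, 1, 0, 11, 13, 16, 14, 2, 10, 12]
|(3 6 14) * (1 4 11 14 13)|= 7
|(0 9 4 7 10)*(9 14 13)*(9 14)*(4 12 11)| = 14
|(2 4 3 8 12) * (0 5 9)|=|(0 5 9)(2 4 3 8 12)|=15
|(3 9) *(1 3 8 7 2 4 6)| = 8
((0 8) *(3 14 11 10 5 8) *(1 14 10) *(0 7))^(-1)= (0 7 8 5 10 3)(1 11 14)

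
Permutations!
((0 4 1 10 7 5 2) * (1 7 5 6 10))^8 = ((0 4 7 6 10 5 2))^8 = (0 4 7 6 10 5 2)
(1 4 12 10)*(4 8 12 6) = (1 8 12 10)(4 6) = [0, 8, 2, 3, 6, 5, 4, 7, 12, 9, 1, 11, 10]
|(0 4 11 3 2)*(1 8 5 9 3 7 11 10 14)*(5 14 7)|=9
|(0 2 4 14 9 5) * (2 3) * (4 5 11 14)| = |(0 3 2 5)(9 11 14)| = 12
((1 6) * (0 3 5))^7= (0 3 5)(1 6)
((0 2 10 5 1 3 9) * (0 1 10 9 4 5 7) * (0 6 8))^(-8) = ((0 2 9 1 3 4 5 10 7 6 8))^(-8) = (0 1 5 6 2 3 10 8 9 4 7)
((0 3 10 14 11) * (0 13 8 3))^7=(3 10 14 11 13 8)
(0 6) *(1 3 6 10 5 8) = (0 10 5 8 1 3 6) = [10, 3, 2, 6, 4, 8, 0, 7, 1, 9, 5]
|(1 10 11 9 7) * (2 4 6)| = 15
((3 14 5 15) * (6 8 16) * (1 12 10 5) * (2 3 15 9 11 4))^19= ((1 12 10 5 9 11 4 2 3 14)(6 8 16))^19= (1 14 3 2 4 11 9 5 10 12)(6 8 16)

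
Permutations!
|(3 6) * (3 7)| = |(3 6 7)| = 3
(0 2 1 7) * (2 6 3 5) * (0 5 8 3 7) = [6, 0, 1, 8, 4, 2, 7, 5, 3] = (0 6 7 5 2 1)(3 8)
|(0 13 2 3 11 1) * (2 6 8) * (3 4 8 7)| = 21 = |(0 13 6 7 3 11 1)(2 4 8)|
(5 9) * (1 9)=(1 9 5)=[0, 9, 2, 3, 4, 1, 6, 7, 8, 5]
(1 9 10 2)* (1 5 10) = (1 9)(2 5 10) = [0, 9, 5, 3, 4, 10, 6, 7, 8, 1, 2]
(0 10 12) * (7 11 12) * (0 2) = (0 10 7 11 12 2) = [10, 1, 0, 3, 4, 5, 6, 11, 8, 9, 7, 12, 2]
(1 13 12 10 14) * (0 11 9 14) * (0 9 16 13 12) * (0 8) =(0 11 16 13 8)(1 12 10 9 14) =[11, 12, 2, 3, 4, 5, 6, 7, 0, 14, 9, 16, 10, 8, 1, 15, 13]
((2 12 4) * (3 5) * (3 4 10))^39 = ((2 12 10 3 5 4))^39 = (2 3)(4 10)(5 12)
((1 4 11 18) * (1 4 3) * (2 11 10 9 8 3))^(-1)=((1 2 11 18 4 10 9 8 3))^(-1)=(1 3 8 9 10 4 18 11 2)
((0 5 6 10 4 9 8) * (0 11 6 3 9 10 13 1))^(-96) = (0 9 6)(1 3 11)(5 8 13)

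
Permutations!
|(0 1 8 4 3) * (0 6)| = 6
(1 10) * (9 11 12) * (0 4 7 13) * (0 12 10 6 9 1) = [4, 6, 2, 3, 7, 5, 9, 13, 8, 11, 0, 10, 1, 12] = (0 4 7 13 12 1 6 9 11 10)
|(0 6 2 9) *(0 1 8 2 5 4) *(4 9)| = 8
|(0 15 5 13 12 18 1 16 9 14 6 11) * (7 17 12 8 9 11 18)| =12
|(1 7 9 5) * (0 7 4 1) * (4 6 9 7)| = 6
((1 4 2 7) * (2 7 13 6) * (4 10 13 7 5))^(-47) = (1 10 13 6 2 7)(4 5)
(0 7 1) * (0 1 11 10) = (0 7 11 10) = [7, 1, 2, 3, 4, 5, 6, 11, 8, 9, 0, 10]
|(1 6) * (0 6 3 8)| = 5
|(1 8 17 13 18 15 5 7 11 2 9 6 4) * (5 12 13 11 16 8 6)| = 24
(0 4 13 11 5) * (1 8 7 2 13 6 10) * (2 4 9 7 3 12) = (0 9 7 4 6 10 1 8 3 12 2 13 11 5) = [9, 8, 13, 12, 6, 0, 10, 4, 3, 7, 1, 5, 2, 11]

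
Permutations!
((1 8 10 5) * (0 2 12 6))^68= (12)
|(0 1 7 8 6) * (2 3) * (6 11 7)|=6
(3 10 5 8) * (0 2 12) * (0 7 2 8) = [8, 1, 12, 10, 4, 0, 6, 2, 3, 9, 5, 11, 7] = (0 8 3 10 5)(2 12 7)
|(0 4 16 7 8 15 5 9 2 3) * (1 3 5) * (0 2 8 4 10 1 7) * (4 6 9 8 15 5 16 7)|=30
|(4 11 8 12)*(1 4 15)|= 6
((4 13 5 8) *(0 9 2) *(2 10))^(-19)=(0 9 10 2)(4 13 5 8)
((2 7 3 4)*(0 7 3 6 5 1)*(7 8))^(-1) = (0 1 5 6 7 8)(2 4 3)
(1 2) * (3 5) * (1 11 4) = (1 2 11 4)(3 5) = [0, 2, 11, 5, 1, 3, 6, 7, 8, 9, 10, 4]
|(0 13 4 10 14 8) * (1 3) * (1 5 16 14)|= 10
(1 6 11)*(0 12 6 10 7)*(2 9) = (0 12 6 11 1 10 7)(2 9) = [12, 10, 9, 3, 4, 5, 11, 0, 8, 2, 7, 1, 6]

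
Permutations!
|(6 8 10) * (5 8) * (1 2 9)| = |(1 2 9)(5 8 10 6)| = 12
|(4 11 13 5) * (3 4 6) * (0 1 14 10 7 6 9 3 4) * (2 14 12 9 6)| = 20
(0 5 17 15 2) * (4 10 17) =[5, 1, 0, 3, 10, 4, 6, 7, 8, 9, 17, 11, 12, 13, 14, 2, 16, 15] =(0 5 4 10 17 15 2)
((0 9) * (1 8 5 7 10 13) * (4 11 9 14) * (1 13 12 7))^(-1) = (0 9 11 4 14)(1 5 8)(7 12 10)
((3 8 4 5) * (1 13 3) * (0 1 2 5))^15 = (0 3)(1 8)(2 5)(4 13)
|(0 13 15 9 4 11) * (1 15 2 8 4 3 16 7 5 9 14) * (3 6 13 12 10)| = |(0 12 10 3 16 7 5 9 6 13 2 8 4 11)(1 15 14)| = 42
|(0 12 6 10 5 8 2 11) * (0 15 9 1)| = |(0 12 6 10 5 8 2 11 15 9 1)| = 11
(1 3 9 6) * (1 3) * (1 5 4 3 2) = (1 5 4 3 9 6 2) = [0, 5, 1, 9, 3, 4, 2, 7, 8, 6]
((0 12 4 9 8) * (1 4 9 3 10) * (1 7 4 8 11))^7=(0 12 9 11 1 8)(3 4 7 10)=((0 12 9 11 1 8)(3 10 7 4))^7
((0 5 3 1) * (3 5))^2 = ((5)(0 3 1))^2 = (5)(0 1 3)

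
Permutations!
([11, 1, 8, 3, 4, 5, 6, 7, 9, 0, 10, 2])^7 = (0 2 9 11 8)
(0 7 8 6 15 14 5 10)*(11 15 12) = [7, 1, 2, 3, 4, 10, 12, 8, 6, 9, 0, 15, 11, 13, 5, 14] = (0 7 8 6 12 11 15 14 5 10)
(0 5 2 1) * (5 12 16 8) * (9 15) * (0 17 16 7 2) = (0 12 7 2 1 17 16 8 5)(9 15) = [12, 17, 1, 3, 4, 0, 6, 2, 5, 15, 10, 11, 7, 13, 14, 9, 8, 16]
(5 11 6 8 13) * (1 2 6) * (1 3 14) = (1 2 6 8 13 5 11 3 14) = [0, 2, 6, 14, 4, 11, 8, 7, 13, 9, 10, 3, 12, 5, 1]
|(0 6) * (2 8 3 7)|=4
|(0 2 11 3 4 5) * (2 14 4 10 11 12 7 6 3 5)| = |(0 14 4 2 12 7 6 3 10 11 5)| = 11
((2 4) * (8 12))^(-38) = (12)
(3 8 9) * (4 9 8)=[0, 1, 2, 4, 9, 5, 6, 7, 8, 3]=(3 4 9)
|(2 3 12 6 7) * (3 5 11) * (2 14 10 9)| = |(2 5 11 3 12 6 7 14 10 9)| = 10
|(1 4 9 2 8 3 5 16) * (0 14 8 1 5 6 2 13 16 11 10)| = |(0 14 8 3 6 2 1 4 9 13 16 5 11 10)| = 14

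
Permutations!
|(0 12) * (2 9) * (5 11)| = 2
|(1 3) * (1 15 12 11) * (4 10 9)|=|(1 3 15 12 11)(4 10 9)|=15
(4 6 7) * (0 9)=(0 9)(4 6 7)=[9, 1, 2, 3, 6, 5, 7, 4, 8, 0]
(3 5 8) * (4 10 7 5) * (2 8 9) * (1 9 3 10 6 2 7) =[0, 9, 8, 4, 6, 3, 2, 5, 10, 7, 1] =(1 9 7 5 3 4 6 2 8 10)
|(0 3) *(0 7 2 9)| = |(0 3 7 2 9)| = 5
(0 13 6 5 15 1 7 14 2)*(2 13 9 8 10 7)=[9, 2, 0, 3, 4, 15, 5, 14, 10, 8, 7, 11, 12, 6, 13, 1]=(0 9 8 10 7 14 13 6 5 15 1 2)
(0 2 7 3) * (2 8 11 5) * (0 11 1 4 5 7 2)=(0 8 1 4 5)(3 11 7)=[8, 4, 2, 11, 5, 0, 6, 3, 1, 9, 10, 7]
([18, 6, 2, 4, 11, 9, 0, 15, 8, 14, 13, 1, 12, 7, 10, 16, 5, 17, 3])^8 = (0 18 3 4 11 1 6)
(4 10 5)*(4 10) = (5 10) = [0, 1, 2, 3, 4, 10, 6, 7, 8, 9, 5]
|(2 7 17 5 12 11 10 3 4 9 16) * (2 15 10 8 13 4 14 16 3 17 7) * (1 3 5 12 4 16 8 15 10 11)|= 18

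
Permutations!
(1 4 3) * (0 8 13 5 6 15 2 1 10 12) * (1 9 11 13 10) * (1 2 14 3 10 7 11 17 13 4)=(0 8 7 11 4 10 12)(2 9 17 13 5 6 15 14 3)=[8, 1, 9, 2, 10, 6, 15, 11, 7, 17, 12, 4, 0, 5, 3, 14, 16, 13]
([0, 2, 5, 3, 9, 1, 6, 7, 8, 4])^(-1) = (1 5 2)(4 9)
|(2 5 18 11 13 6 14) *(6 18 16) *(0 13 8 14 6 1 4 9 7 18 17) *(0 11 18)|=|(18)(0 13 17 11 8 14 2 5 16 1 4 9 7)|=13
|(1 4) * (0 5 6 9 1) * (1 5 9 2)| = 7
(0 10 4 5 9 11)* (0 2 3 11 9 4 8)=(0 10 8)(2 3 11)(4 5)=[10, 1, 3, 11, 5, 4, 6, 7, 0, 9, 8, 2]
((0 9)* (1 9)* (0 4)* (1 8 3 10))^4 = (0 1 8 9 3 4 10)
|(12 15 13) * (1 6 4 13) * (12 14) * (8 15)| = 8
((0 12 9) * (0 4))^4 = (12)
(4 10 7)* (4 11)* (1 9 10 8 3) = [0, 9, 2, 1, 8, 5, 6, 11, 3, 10, 7, 4] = (1 9 10 7 11 4 8 3)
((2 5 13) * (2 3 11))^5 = (13)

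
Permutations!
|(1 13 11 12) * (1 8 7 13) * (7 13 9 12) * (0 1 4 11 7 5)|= |(0 1 4 11 5)(7 9 12 8 13)|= 5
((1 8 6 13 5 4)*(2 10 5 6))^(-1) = ((1 8 2 10 5 4)(6 13))^(-1) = (1 4 5 10 2 8)(6 13)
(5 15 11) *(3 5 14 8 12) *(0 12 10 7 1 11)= [12, 11, 2, 5, 4, 15, 6, 1, 10, 9, 7, 14, 3, 13, 8, 0]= (0 12 3 5 15)(1 11 14 8 10 7)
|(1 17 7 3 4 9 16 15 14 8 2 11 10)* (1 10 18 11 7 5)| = |(1 17 5)(2 7 3 4 9 16 15 14 8)(11 18)| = 18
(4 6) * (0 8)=(0 8)(4 6)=[8, 1, 2, 3, 6, 5, 4, 7, 0]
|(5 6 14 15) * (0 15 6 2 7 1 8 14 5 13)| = 21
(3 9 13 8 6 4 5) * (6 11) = (3 9 13 8 11 6 4 5) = [0, 1, 2, 9, 5, 3, 4, 7, 11, 13, 10, 6, 12, 8]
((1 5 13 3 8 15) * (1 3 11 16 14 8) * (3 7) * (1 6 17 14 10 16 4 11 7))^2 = ((1 5 13 7 3 6 17 14 8 15)(4 11)(10 16))^2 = (1 13 3 17 8)(5 7 6 14 15)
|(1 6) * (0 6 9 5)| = 5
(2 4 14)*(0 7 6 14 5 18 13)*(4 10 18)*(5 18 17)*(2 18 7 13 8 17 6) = (0 13)(2 10 6 14 18 8 17 5 4 7) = [13, 1, 10, 3, 7, 4, 14, 2, 17, 9, 6, 11, 12, 0, 18, 15, 16, 5, 8]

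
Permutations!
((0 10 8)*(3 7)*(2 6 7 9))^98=(0 8 10)(2 3 6 9 7)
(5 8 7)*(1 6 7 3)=[0, 6, 2, 1, 4, 8, 7, 5, 3]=(1 6 7 5 8 3)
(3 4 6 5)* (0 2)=(0 2)(3 4 6 5)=[2, 1, 0, 4, 6, 3, 5]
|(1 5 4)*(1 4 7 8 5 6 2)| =3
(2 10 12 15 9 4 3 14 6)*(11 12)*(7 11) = (2 10 7 11 12 15 9 4 3 14 6) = [0, 1, 10, 14, 3, 5, 2, 11, 8, 4, 7, 12, 15, 13, 6, 9]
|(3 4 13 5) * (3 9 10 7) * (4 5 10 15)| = |(3 5 9 15 4 13 10 7)| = 8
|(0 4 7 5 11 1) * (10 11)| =7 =|(0 4 7 5 10 11 1)|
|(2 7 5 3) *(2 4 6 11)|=7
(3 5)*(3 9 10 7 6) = (3 5 9 10 7 6) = [0, 1, 2, 5, 4, 9, 3, 6, 8, 10, 7]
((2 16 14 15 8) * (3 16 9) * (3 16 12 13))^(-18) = ((2 9 16 14 15 8)(3 12 13))^(-18) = (16)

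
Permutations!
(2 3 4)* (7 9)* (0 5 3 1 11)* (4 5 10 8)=[10, 11, 1, 5, 2, 3, 6, 9, 4, 7, 8, 0]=(0 10 8 4 2 1 11)(3 5)(7 9)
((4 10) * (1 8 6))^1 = ((1 8 6)(4 10))^1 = (1 8 6)(4 10)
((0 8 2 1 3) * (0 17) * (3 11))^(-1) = (0 17 3 11 1 2 8)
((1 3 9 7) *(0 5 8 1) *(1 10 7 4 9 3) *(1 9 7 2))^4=(0 2 7 10 4 8 9 5 1)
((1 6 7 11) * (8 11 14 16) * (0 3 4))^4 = (0 3 4)(1 16 6 8 7 11 14)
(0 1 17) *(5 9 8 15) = (0 1 17)(5 9 8 15) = [1, 17, 2, 3, 4, 9, 6, 7, 15, 8, 10, 11, 12, 13, 14, 5, 16, 0]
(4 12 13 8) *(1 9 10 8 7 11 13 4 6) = (1 9 10 8 6)(4 12)(7 11 13) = [0, 9, 2, 3, 12, 5, 1, 11, 6, 10, 8, 13, 4, 7]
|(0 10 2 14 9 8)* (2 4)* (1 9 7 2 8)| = 12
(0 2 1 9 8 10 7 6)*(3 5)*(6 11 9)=(0 2 1 6)(3 5)(7 11 9 8 10)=[2, 6, 1, 5, 4, 3, 0, 11, 10, 8, 7, 9]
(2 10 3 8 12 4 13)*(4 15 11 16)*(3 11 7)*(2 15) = [0, 1, 10, 8, 13, 5, 6, 3, 12, 9, 11, 16, 2, 15, 14, 7, 4] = (2 10 11 16 4 13 15 7 3 8 12)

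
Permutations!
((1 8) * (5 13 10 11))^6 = (5 10)(11 13)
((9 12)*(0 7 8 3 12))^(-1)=(0 9 12 3 8 7)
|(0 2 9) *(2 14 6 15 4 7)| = |(0 14 6 15 4 7 2 9)| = 8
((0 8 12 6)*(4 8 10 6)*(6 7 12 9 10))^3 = (0 6)(4 10)(7 8)(9 12)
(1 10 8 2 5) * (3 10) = (1 3 10 8 2 5) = [0, 3, 5, 10, 4, 1, 6, 7, 2, 9, 8]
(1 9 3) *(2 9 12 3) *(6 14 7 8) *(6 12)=[0, 6, 9, 1, 4, 5, 14, 8, 12, 2, 10, 11, 3, 13, 7]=(1 6 14 7 8 12 3)(2 9)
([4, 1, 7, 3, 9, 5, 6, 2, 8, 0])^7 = [4, 1, 7, 3, 9, 5, 6, 2, 8, 0]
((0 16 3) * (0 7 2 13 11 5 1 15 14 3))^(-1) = ((0 16)(1 15 14 3 7 2 13 11 5))^(-1) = (0 16)(1 5 11 13 2 7 3 14 15)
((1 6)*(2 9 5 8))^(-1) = ((1 6)(2 9 5 8))^(-1) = (1 6)(2 8 5 9)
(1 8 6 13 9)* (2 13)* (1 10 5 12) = [0, 8, 13, 3, 4, 12, 2, 7, 6, 10, 5, 11, 1, 9] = (1 8 6 2 13 9 10 5 12)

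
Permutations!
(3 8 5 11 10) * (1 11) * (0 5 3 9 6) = (0 5 1 11 10 9 6)(3 8) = [5, 11, 2, 8, 4, 1, 0, 7, 3, 6, 9, 10]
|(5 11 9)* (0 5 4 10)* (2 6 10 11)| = 15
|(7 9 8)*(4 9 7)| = |(4 9 8)| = 3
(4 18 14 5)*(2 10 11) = (2 10 11)(4 18 14 5) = [0, 1, 10, 3, 18, 4, 6, 7, 8, 9, 11, 2, 12, 13, 5, 15, 16, 17, 14]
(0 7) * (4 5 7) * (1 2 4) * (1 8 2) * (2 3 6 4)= (0 8 3 6 4 5 7)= [8, 1, 2, 6, 5, 7, 4, 0, 3]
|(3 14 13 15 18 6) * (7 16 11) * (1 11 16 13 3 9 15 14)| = 12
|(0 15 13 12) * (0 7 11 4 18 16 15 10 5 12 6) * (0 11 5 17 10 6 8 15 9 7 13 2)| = |(0 6 11 4 18 16 9 7 5 12 13 8 15 2)(10 17)| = 14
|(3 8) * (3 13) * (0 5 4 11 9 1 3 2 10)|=|(0 5 4 11 9 1 3 8 13 2 10)|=11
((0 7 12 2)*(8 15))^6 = ((0 7 12 2)(8 15))^6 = (15)(0 12)(2 7)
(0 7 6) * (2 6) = (0 7 2 6) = [7, 1, 6, 3, 4, 5, 0, 2]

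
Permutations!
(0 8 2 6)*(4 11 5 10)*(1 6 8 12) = (0 12 1 6)(2 8)(4 11 5 10) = [12, 6, 8, 3, 11, 10, 0, 7, 2, 9, 4, 5, 1]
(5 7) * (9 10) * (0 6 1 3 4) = [6, 3, 2, 4, 0, 7, 1, 5, 8, 10, 9] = (0 6 1 3 4)(5 7)(9 10)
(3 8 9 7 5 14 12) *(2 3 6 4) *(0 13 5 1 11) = (0 13 5 14 12 6 4 2 3 8 9 7 1 11) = [13, 11, 3, 8, 2, 14, 4, 1, 9, 7, 10, 0, 6, 5, 12]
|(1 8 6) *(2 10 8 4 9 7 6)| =|(1 4 9 7 6)(2 10 8)| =15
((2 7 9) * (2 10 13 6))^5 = (2 6 13 10 9 7)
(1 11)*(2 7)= (1 11)(2 7)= [0, 11, 7, 3, 4, 5, 6, 2, 8, 9, 10, 1]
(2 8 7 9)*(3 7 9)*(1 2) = [0, 2, 8, 7, 4, 5, 6, 3, 9, 1] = (1 2 8 9)(3 7)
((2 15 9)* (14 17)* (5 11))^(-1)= (2 9 15)(5 11)(14 17)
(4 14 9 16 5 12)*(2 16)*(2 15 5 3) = (2 16 3)(4 14 9 15 5 12) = [0, 1, 16, 2, 14, 12, 6, 7, 8, 15, 10, 11, 4, 13, 9, 5, 3]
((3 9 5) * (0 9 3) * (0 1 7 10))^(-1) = (0 10 7 1 5 9) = ((0 9 5 1 7 10))^(-1)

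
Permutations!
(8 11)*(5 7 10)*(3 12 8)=[0, 1, 2, 12, 4, 7, 6, 10, 11, 9, 5, 3, 8]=(3 12 8 11)(5 7 10)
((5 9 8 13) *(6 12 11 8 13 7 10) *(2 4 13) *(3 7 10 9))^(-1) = ((2 4 13 5 3 7 9)(6 12 11 8 10))^(-1) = (2 9 7 3 5 13 4)(6 10 8 11 12)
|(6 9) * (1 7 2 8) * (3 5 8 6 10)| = 9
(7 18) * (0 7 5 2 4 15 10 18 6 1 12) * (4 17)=[7, 12, 17, 3, 15, 2, 1, 6, 8, 9, 18, 11, 0, 13, 14, 10, 16, 4, 5]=(0 7 6 1 12)(2 17 4 15 10 18 5)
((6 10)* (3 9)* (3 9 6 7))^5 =(3 6 10 7)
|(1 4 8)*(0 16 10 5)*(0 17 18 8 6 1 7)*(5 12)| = |(0 16 10 12 5 17 18 8 7)(1 4 6)| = 9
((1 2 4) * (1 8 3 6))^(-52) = (1 4 3)(2 8 6)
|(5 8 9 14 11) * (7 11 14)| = 5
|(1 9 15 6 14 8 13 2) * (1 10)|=9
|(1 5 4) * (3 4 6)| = 5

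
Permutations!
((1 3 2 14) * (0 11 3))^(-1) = ((0 11 3 2 14 1))^(-1) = (0 1 14 2 3 11)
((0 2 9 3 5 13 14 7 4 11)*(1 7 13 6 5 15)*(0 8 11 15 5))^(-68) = (15)(0 5 9)(2 6 3)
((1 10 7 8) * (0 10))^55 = (10)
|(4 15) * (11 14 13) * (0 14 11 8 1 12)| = 6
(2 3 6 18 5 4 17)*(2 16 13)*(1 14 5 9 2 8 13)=[0, 14, 3, 6, 17, 4, 18, 7, 13, 2, 10, 11, 12, 8, 5, 15, 1, 16, 9]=(1 14 5 4 17 16)(2 3 6 18 9)(8 13)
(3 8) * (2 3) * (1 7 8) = [0, 7, 3, 1, 4, 5, 6, 8, 2] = (1 7 8 2 3)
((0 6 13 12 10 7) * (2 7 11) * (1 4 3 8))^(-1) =(0 7 2 11 10 12 13 6)(1 8 3 4)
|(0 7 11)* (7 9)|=4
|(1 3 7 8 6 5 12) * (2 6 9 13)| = |(1 3 7 8 9 13 2 6 5 12)| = 10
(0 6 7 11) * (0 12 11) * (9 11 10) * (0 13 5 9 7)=(0 6)(5 9 11 12 10 7 13)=[6, 1, 2, 3, 4, 9, 0, 13, 8, 11, 7, 12, 10, 5]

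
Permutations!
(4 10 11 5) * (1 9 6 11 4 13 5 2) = (1 9 6 11 2)(4 10)(5 13) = [0, 9, 1, 3, 10, 13, 11, 7, 8, 6, 4, 2, 12, 5]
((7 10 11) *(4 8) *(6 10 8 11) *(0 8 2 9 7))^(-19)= ((0 8 4 11)(2 9 7)(6 10))^(-19)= (0 8 4 11)(2 7 9)(6 10)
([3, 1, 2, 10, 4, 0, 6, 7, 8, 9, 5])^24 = (10)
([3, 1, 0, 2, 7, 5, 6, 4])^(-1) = (0 2 3)(4 7)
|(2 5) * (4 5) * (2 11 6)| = |(2 4 5 11 6)| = 5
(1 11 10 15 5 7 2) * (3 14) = [0, 11, 1, 14, 4, 7, 6, 2, 8, 9, 15, 10, 12, 13, 3, 5] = (1 11 10 15 5 7 2)(3 14)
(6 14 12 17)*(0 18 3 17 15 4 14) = (0 18 3 17 6)(4 14 12 15) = [18, 1, 2, 17, 14, 5, 0, 7, 8, 9, 10, 11, 15, 13, 12, 4, 16, 6, 3]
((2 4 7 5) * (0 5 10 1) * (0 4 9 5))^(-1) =(1 10 7 4)(2 5 9)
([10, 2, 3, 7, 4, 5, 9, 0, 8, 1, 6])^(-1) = [7, 9, 1, 2, 4, 5, 10, 3, 8, 6, 0]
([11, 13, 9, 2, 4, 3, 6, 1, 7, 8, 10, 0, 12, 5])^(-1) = (0 11)(1 7 8 9 2 3 5 13)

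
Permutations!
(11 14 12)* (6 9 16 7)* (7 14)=(6 9 16 14 12 11 7)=[0, 1, 2, 3, 4, 5, 9, 6, 8, 16, 10, 7, 11, 13, 12, 15, 14]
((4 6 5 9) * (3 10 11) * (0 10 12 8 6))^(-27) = (0 3 6 4 11 8 9 10 12 5)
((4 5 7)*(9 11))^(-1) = (4 7 5)(9 11)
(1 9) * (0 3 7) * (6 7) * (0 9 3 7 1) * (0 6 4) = [7, 3, 2, 4, 0, 5, 1, 9, 8, 6] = (0 7 9 6 1 3 4)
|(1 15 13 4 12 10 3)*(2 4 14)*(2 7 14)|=8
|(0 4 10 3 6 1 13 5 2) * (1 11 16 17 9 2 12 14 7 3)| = |(0 4 10 1 13 5 12 14 7 3 6 11 16 17 9 2)| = 16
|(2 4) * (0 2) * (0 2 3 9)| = |(0 3 9)(2 4)| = 6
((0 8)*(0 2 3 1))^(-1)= ((0 8 2 3 1))^(-1)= (0 1 3 2 8)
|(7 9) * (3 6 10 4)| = |(3 6 10 4)(7 9)| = 4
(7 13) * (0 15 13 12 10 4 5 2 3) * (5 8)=(0 15 13 7 12 10 4 8 5 2 3)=[15, 1, 3, 0, 8, 2, 6, 12, 5, 9, 4, 11, 10, 7, 14, 13]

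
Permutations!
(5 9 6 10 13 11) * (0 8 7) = (0 8 7)(5 9 6 10 13 11) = [8, 1, 2, 3, 4, 9, 10, 0, 7, 6, 13, 5, 12, 11]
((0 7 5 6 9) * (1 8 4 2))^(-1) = (0 9 6 5 7)(1 2 4 8)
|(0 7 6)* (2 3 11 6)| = 6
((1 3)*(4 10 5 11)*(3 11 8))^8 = ((1 11 4 10 5 8 3))^8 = (1 11 4 10 5 8 3)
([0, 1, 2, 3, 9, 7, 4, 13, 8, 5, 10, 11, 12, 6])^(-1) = [0, 1, 2, 3, 6, 9, 13, 5, 8, 4, 10, 11, 12, 7]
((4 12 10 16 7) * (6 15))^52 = ((4 12 10 16 7)(6 15))^52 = (4 10 7 12 16)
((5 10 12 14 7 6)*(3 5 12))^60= (14)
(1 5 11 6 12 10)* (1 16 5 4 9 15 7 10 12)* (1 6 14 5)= (1 4 9 15 7 10 16)(5 11 14)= [0, 4, 2, 3, 9, 11, 6, 10, 8, 15, 16, 14, 12, 13, 5, 7, 1]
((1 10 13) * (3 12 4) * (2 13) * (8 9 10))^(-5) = ((1 8 9 10 2 13)(3 12 4))^(-5) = (1 8 9 10 2 13)(3 12 4)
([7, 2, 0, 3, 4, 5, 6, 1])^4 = [0, 1, 2, 3, 4, 5, 6, 7]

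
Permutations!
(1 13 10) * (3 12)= (1 13 10)(3 12)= [0, 13, 2, 12, 4, 5, 6, 7, 8, 9, 1, 11, 3, 10]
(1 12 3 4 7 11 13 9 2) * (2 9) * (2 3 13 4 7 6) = (1 12 13 3 7 11 4 6 2) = [0, 12, 1, 7, 6, 5, 2, 11, 8, 9, 10, 4, 13, 3]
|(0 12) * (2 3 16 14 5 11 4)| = 14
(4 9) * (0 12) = (0 12)(4 9) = [12, 1, 2, 3, 9, 5, 6, 7, 8, 4, 10, 11, 0]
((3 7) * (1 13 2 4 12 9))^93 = (1 4)(2 9)(3 7)(12 13)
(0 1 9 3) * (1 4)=[4, 9, 2, 0, 1, 5, 6, 7, 8, 3]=(0 4 1 9 3)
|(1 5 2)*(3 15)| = 6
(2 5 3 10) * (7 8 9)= (2 5 3 10)(7 8 9)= [0, 1, 5, 10, 4, 3, 6, 8, 9, 7, 2]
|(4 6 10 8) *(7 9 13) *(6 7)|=7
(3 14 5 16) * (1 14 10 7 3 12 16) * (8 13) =(1 14 5)(3 10 7)(8 13)(12 16) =[0, 14, 2, 10, 4, 1, 6, 3, 13, 9, 7, 11, 16, 8, 5, 15, 12]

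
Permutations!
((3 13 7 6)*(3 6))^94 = ((3 13 7))^94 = (3 13 7)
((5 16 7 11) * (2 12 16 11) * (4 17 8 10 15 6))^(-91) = (2 12 16 7)(4 6 15 10 8 17)(5 11)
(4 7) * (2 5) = (2 5)(4 7) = [0, 1, 5, 3, 7, 2, 6, 4]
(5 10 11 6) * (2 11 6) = [0, 1, 11, 3, 4, 10, 5, 7, 8, 9, 6, 2] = (2 11)(5 10 6)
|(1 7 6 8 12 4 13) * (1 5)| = 8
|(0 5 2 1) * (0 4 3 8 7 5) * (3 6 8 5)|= 8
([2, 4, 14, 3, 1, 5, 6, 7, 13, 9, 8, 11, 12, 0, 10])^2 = (0 14 8)(2 10 13)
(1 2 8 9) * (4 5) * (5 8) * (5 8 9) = (1 2 8 5 4 9) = [0, 2, 8, 3, 9, 4, 6, 7, 5, 1]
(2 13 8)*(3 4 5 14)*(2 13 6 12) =[0, 1, 6, 4, 5, 14, 12, 7, 13, 9, 10, 11, 2, 8, 3] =(2 6 12)(3 4 5 14)(8 13)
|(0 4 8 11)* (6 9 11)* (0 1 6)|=12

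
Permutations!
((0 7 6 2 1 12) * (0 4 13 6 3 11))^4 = ((0 7 3 11)(1 12 4 13 6 2))^4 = (1 6 4)(2 13 12)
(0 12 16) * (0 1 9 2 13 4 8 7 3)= (0 12 16 1 9 2 13 4 8 7 3)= [12, 9, 13, 0, 8, 5, 6, 3, 7, 2, 10, 11, 16, 4, 14, 15, 1]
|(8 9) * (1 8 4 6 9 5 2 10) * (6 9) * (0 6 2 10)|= 12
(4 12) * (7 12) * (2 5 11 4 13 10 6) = [0, 1, 5, 3, 7, 11, 2, 12, 8, 9, 6, 4, 13, 10] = (2 5 11 4 7 12 13 10 6)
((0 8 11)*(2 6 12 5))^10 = ((0 8 11)(2 6 12 5))^10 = (0 8 11)(2 12)(5 6)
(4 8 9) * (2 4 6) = (2 4 8 9 6) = [0, 1, 4, 3, 8, 5, 2, 7, 9, 6]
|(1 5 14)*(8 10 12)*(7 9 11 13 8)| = 21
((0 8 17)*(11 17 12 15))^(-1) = (0 17 11 15 12 8)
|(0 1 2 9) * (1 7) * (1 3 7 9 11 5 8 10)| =6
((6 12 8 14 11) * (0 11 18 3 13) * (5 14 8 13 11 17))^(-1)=(0 13 12 6 11 3 18 14 5 17)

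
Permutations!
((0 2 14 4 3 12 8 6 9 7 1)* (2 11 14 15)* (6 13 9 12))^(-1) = ((0 11 14 4 3 6 12 8 13 9 7 1)(2 15))^(-1) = (0 1 7 9 13 8 12 6 3 4 14 11)(2 15)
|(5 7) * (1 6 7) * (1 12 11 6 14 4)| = 15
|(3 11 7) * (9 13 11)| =|(3 9 13 11 7)| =5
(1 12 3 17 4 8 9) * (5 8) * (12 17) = (1 17 4 5 8 9)(3 12) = [0, 17, 2, 12, 5, 8, 6, 7, 9, 1, 10, 11, 3, 13, 14, 15, 16, 4]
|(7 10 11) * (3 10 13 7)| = |(3 10 11)(7 13)| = 6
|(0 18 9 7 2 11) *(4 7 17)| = 8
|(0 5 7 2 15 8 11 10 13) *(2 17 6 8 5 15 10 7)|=|(0 15 5 2 10 13)(6 8 11 7 17)|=30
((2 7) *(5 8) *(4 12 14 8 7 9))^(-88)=(14)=((2 9 4 12 14 8 5 7))^(-88)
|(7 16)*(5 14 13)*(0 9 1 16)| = 15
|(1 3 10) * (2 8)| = 6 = |(1 3 10)(2 8)|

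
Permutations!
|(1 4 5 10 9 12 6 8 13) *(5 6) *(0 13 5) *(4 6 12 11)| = 11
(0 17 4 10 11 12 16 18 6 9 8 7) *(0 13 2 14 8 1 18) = (0 17 4 10 11 12 16)(1 18 6 9)(2 14 8 7 13) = [17, 18, 14, 3, 10, 5, 9, 13, 7, 1, 11, 12, 16, 2, 8, 15, 0, 4, 6]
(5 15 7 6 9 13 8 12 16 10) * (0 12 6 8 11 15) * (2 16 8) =(0 12 8 6 9 13 11 15 7 2 16 10 5) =[12, 1, 16, 3, 4, 0, 9, 2, 6, 13, 5, 15, 8, 11, 14, 7, 10]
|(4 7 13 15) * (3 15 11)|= 6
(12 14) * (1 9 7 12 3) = (1 9 7 12 14 3) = [0, 9, 2, 1, 4, 5, 6, 12, 8, 7, 10, 11, 14, 13, 3]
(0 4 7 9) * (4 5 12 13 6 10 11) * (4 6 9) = (0 5 12 13 9)(4 7)(6 10 11) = [5, 1, 2, 3, 7, 12, 10, 4, 8, 0, 11, 6, 13, 9]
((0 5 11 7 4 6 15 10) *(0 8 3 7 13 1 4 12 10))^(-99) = (0 4 11 15 1 5 6 13)(3 7 12 10 8)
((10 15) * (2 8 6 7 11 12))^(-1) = (2 12 11 7 6 8)(10 15) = ((2 8 6 7 11 12)(10 15))^(-1)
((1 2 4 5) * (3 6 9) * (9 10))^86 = ((1 2 4 5)(3 6 10 9))^86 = (1 4)(2 5)(3 10)(6 9)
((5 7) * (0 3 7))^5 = (0 3 7 5)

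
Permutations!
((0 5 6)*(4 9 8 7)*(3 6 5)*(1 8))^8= (0 6 3)(1 4 8 9 7)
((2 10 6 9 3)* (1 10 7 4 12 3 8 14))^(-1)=((1 10 6 9 8 14)(2 7 4 12 3))^(-1)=(1 14 8 9 6 10)(2 3 12 4 7)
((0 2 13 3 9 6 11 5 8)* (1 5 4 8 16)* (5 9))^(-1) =((0 2 13 3 5 16 1 9 6 11 4 8))^(-1) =(0 8 4 11 6 9 1 16 5 3 13 2)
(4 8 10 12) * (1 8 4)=[0, 8, 2, 3, 4, 5, 6, 7, 10, 9, 12, 11, 1]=(1 8 10 12)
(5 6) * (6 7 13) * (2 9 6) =(2 9 6 5 7 13) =[0, 1, 9, 3, 4, 7, 5, 13, 8, 6, 10, 11, 12, 2]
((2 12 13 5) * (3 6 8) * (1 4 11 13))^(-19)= (1 11 5 12 4 13 2)(3 8 6)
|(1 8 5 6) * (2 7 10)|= |(1 8 5 6)(2 7 10)|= 12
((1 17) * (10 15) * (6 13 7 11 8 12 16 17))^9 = (17)(10 15)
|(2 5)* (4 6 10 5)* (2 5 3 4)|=4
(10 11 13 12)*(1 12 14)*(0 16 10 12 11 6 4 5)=(0 16 10 6 4 5)(1 11 13 14)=[16, 11, 2, 3, 5, 0, 4, 7, 8, 9, 6, 13, 12, 14, 1, 15, 10]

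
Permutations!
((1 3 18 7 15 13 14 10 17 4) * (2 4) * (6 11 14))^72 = (1 11 3 14 18 10 7 17 15 2 13 4 6)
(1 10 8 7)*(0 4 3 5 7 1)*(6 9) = (0 4 3 5 7)(1 10 8)(6 9) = [4, 10, 2, 5, 3, 7, 9, 0, 1, 6, 8]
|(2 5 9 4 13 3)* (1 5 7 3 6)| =|(1 5 9 4 13 6)(2 7 3)| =6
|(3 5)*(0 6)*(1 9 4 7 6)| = |(0 1 9 4 7 6)(3 5)| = 6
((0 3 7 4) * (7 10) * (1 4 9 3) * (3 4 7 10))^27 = (10)(0 7 4 1 9)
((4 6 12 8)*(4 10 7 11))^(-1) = ((4 6 12 8 10 7 11))^(-1) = (4 11 7 10 8 12 6)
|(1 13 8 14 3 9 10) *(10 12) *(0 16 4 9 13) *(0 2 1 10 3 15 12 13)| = 10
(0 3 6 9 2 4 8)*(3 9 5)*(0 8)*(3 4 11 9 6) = (0 6 5 4)(2 11 9) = [6, 1, 11, 3, 0, 4, 5, 7, 8, 2, 10, 9]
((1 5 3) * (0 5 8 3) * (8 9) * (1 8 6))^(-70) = (1 6 9)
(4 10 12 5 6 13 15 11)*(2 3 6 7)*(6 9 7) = [0, 1, 3, 9, 10, 6, 13, 2, 8, 7, 12, 4, 5, 15, 14, 11] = (2 3 9 7)(4 10 12 5 6 13 15 11)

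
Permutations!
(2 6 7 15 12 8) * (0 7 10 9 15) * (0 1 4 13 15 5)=(0 7 1 4 13 15 12 8 2 6 10 9 5)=[7, 4, 6, 3, 13, 0, 10, 1, 2, 5, 9, 11, 8, 15, 14, 12]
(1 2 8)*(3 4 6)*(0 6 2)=(0 6 3 4 2 8 1)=[6, 0, 8, 4, 2, 5, 3, 7, 1]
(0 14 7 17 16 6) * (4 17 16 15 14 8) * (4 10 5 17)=[8, 1, 2, 3, 4, 17, 0, 16, 10, 9, 5, 11, 12, 13, 7, 14, 6, 15]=(0 8 10 5 17 15 14 7 16 6)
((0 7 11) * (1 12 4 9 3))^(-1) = ((0 7 11)(1 12 4 9 3))^(-1) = (0 11 7)(1 3 9 4 12)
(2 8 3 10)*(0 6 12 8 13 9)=[6, 1, 13, 10, 4, 5, 12, 7, 3, 0, 2, 11, 8, 9]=(0 6 12 8 3 10 2 13 9)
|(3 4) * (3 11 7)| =4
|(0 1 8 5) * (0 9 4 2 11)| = 8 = |(0 1 8 5 9 4 2 11)|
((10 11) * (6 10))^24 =(11)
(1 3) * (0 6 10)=(0 6 10)(1 3)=[6, 3, 2, 1, 4, 5, 10, 7, 8, 9, 0]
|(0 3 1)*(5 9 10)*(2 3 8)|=15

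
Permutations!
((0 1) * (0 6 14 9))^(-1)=(0 9 14 6 1)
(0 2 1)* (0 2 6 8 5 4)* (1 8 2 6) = (0 1 6 2 8 5 4) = [1, 6, 8, 3, 0, 4, 2, 7, 5]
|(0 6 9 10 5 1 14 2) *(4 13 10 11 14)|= 30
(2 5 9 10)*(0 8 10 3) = (0 8 10 2 5 9 3) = [8, 1, 5, 0, 4, 9, 6, 7, 10, 3, 2]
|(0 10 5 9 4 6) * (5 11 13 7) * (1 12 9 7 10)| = 6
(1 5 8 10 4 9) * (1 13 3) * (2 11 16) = (1 5 8 10 4 9 13 3)(2 11 16) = [0, 5, 11, 1, 9, 8, 6, 7, 10, 13, 4, 16, 12, 3, 14, 15, 2]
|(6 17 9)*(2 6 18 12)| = |(2 6 17 9 18 12)| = 6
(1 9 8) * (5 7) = [0, 9, 2, 3, 4, 7, 6, 5, 1, 8] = (1 9 8)(5 7)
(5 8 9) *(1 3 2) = (1 3 2)(5 8 9) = [0, 3, 1, 2, 4, 8, 6, 7, 9, 5]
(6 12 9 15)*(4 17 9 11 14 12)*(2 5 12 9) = (2 5 12 11 14 9 15 6 4 17) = [0, 1, 5, 3, 17, 12, 4, 7, 8, 15, 10, 14, 11, 13, 9, 6, 16, 2]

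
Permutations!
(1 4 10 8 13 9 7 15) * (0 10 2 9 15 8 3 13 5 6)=(0 10 3 13 15 1 4 2 9 7 8 5 6)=[10, 4, 9, 13, 2, 6, 0, 8, 5, 7, 3, 11, 12, 15, 14, 1]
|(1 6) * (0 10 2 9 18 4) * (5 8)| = 6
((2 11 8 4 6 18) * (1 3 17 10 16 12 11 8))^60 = (18)(1 16 3 12 17 11 10)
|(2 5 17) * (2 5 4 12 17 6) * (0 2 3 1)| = 9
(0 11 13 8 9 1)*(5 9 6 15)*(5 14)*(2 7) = [11, 0, 7, 3, 4, 9, 15, 2, 6, 1, 10, 13, 12, 8, 5, 14] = (0 11 13 8 6 15 14 5 9 1)(2 7)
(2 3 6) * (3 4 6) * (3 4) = [0, 1, 3, 4, 6, 5, 2] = (2 3 4 6)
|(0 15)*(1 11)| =|(0 15)(1 11)| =2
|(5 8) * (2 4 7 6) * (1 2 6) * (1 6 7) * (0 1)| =4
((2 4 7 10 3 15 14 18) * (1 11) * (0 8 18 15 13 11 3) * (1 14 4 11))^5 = (0 14)(1 13 3)(2 7)(4 18)(8 15)(10 11)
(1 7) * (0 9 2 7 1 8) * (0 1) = (0 9 2 7 8 1) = [9, 0, 7, 3, 4, 5, 6, 8, 1, 2]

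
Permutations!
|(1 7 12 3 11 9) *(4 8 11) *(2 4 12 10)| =|(1 7 10 2 4 8 11 9)(3 12)| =8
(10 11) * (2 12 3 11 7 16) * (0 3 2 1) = (0 3 11 10 7 16 1)(2 12) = [3, 0, 12, 11, 4, 5, 6, 16, 8, 9, 7, 10, 2, 13, 14, 15, 1]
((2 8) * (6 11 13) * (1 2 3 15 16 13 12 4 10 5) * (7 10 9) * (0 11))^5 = (0 7 8 6 9 2 13 4 1 16 12 5 15 11 10 3)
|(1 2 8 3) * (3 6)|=|(1 2 8 6 3)|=5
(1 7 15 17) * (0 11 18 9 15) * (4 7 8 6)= (0 11 18 9 15 17 1 8 6 4 7)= [11, 8, 2, 3, 7, 5, 4, 0, 6, 15, 10, 18, 12, 13, 14, 17, 16, 1, 9]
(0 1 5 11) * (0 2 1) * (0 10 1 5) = [10, 0, 5, 3, 4, 11, 6, 7, 8, 9, 1, 2] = (0 10 1)(2 5 11)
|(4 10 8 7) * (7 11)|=5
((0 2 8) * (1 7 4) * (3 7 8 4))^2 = ((0 2 4 1 8)(3 7))^2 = (0 4 8 2 1)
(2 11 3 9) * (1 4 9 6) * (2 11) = (1 4 9 11 3 6) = [0, 4, 2, 6, 9, 5, 1, 7, 8, 11, 10, 3]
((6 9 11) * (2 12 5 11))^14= (2 5 6)(9 12 11)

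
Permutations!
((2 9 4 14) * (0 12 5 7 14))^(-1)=((0 12 5 7 14 2 9 4))^(-1)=(0 4 9 2 14 7 5 12)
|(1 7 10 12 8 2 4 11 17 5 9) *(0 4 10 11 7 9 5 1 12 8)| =24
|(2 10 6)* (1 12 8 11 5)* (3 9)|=30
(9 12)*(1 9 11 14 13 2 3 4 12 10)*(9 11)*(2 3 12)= (1 11 14 13 3 4 2 12 9 10)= [0, 11, 12, 4, 2, 5, 6, 7, 8, 10, 1, 14, 9, 3, 13]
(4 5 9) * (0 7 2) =[7, 1, 0, 3, 5, 9, 6, 2, 8, 4] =(0 7 2)(4 5 9)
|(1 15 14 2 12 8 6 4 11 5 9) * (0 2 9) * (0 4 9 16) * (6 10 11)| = 14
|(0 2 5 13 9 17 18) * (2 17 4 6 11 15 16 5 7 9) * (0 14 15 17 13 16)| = |(0 13 2 7 9 4 6 11 17 18 14 15)(5 16)| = 12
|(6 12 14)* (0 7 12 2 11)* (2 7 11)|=4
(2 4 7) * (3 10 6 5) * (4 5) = (2 5 3 10 6 4 7) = [0, 1, 5, 10, 7, 3, 4, 2, 8, 9, 6]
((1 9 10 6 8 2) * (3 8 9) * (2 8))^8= ((1 3 2)(6 9 10))^8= (1 2 3)(6 10 9)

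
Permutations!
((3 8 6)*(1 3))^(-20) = ((1 3 8 6))^(-20) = (8)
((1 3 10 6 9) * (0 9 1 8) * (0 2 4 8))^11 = (0 9)(1 6 10 3)(2 8 4)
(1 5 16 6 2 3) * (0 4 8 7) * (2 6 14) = [4, 5, 3, 1, 8, 16, 6, 0, 7, 9, 10, 11, 12, 13, 2, 15, 14] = (0 4 8 7)(1 5 16 14 2 3)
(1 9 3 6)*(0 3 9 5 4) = (9)(0 3 6 1 5 4) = [3, 5, 2, 6, 0, 4, 1, 7, 8, 9]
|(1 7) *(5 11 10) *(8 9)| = 6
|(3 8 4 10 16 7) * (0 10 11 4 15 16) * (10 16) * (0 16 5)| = 6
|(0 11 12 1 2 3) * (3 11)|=4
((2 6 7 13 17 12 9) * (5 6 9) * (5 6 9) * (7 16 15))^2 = ((2 5 9)(6 16 15 7 13 17 12))^2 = (2 9 5)(6 15 13 12 16 7 17)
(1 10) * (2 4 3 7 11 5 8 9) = [0, 10, 4, 7, 3, 8, 6, 11, 9, 2, 1, 5] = (1 10)(2 4 3 7 11 5 8 9)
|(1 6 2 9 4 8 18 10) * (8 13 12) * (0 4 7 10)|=|(0 4 13 12 8 18)(1 6 2 9 7 10)|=6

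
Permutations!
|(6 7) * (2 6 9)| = |(2 6 7 9)| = 4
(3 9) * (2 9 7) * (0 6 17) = (0 6 17)(2 9 3 7) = [6, 1, 9, 7, 4, 5, 17, 2, 8, 3, 10, 11, 12, 13, 14, 15, 16, 0]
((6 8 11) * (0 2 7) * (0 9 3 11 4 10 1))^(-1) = ((0 2 7 9 3 11 6 8 4 10 1))^(-1) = (0 1 10 4 8 6 11 3 9 7 2)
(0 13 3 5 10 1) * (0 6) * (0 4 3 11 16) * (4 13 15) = [15, 6, 2, 5, 3, 10, 13, 7, 8, 9, 1, 16, 12, 11, 14, 4, 0] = (0 15 4 3 5 10 1 6 13 11 16)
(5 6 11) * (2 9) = (2 9)(5 6 11) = [0, 1, 9, 3, 4, 6, 11, 7, 8, 2, 10, 5]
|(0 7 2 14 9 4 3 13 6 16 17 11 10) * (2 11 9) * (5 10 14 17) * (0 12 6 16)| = |(0 7 11 14 2 17 9 4 3 13 16 5 10 12 6)| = 15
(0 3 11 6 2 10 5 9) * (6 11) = [3, 1, 10, 6, 4, 9, 2, 7, 8, 0, 5, 11] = (11)(0 3 6 2 10 5 9)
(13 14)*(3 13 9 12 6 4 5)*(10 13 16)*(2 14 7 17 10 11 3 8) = (2 14 9 12 6 4 5 8)(3 16 11)(7 17 10 13) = [0, 1, 14, 16, 5, 8, 4, 17, 2, 12, 13, 3, 6, 7, 9, 15, 11, 10]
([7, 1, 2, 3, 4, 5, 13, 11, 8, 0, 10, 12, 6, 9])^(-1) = (0 9 13 6 12 11 7)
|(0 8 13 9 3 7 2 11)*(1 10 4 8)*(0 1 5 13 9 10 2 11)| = |(0 5 13 10 4 8 9 3 7 11 1 2)| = 12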